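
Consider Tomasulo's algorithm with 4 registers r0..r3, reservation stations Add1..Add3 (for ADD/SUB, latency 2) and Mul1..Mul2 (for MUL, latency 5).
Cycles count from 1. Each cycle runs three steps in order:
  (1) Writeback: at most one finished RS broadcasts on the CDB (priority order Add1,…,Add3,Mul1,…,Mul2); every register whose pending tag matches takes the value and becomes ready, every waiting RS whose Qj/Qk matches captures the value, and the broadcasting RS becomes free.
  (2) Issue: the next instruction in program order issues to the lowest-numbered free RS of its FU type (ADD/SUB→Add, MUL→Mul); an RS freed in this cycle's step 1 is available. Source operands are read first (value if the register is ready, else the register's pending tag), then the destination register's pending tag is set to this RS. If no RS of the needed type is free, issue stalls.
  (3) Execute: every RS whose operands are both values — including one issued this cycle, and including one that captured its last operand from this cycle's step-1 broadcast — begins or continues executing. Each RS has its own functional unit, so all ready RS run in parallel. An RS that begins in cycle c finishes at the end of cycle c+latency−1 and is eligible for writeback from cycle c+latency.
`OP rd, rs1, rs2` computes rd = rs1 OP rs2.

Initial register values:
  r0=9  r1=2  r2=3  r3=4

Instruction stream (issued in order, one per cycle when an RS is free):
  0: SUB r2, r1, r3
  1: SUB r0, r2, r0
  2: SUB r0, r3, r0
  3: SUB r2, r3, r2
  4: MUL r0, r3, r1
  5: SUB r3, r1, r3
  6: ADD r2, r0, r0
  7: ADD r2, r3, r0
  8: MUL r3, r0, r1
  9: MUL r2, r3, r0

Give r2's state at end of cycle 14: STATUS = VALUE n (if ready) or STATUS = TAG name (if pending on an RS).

STATUS = TAG Mul1

  c1: issue SUB r2<-Add1  regs: r0:9,r1:2,r2:Add1,r3:4
  c2: issue SUB r0<-Add2  regs: r0:Add2,r1:2,r2:Add1,r3:4
  c3: CDB Add1=-2; issue SUB r0<-Add1  regs: r0:Add1,r1:2,r2:-2,r3:4
  c4: issue SUB r2<-Add3  regs: r0:Add1,r1:2,r2:Add3,r3:4
  c5: CDB Add2=-11; issue MUL r0<-Mul1  regs: r0:Mul1,r1:2,r2:Add3,r3:4
  c6: CDB Add3=6; issue SUB r3<-Add2  regs: r0:Mul1,r1:2,r2:6,r3:Add2
  c7: CDB Add1=15; issue ADD r2<-Add1  regs: r0:Mul1,r1:2,r2:Add1,r3:Add2
  c8: CDB Add2=-2; issue ADD r2<-Add2  regs: r0:Mul1,r1:2,r2:Add2,r3:-2
  c9: issue MUL r3<-Mul2  regs: r0:Mul1,r1:2,r2:Add2,r3:Mul2
  c10: CDB Mul1=8; issue MUL r2<-Mul1  regs: r0:8,r1:2,r2:Mul1,r3:Mul2
  c11: -  regs: r0:8,r1:2,r2:Mul1,r3:Mul2
  c12: CDB Add1=16  regs: r0:8,r1:2,r2:Mul1,r3:Mul2
  c13: CDB Add2=6  regs: r0:8,r1:2,r2:Mul1,r3:Mul2
  c14: -  regs: r0:8,r1:2,r2:Mul1,r3:Mul2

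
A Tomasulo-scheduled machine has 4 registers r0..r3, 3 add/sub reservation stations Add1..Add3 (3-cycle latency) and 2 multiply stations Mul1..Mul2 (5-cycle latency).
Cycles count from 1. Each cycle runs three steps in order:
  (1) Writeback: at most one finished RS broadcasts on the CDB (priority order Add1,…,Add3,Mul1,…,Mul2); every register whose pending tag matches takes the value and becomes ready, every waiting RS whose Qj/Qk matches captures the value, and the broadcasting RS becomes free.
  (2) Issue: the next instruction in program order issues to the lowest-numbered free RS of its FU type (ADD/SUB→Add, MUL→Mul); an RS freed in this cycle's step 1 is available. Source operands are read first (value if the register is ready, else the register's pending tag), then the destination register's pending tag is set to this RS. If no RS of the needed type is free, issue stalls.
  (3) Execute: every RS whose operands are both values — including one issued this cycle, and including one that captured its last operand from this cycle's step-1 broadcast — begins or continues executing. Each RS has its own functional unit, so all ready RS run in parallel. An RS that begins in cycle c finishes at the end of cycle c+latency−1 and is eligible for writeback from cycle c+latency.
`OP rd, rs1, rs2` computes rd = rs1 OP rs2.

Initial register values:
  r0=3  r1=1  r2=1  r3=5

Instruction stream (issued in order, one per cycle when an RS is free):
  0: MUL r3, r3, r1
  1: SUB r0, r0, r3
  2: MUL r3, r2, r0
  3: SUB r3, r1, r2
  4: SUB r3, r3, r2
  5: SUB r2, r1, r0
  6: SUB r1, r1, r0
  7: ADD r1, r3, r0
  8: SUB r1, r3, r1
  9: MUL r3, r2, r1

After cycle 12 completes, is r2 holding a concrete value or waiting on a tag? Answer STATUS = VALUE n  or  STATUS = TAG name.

STATUS = TAG Add2

cycle 1: issue MUL r3<-Mul1 // r0:3,r1:1,r2:1,r3:Mul1
cycle 2: issue SUB r0<-Add1 // r0:Add1,r1:1,r2:1,r3:Mul1
cycle 3: issue MUL r3<-Mul2 // r0:Add1,r1:1,r2:1,r3:Mul2
cycle 4: issue SUB r3<-Add2 // r0:Add1,r1:1,r2:1,r3:Add2
cycle 5: issue SUB r3<-Add3 // r0:Add1,r1:1,r2:1,r3:Add3
cycle 6: CDB Mul1=5; stall // r0:Add1,r1:1,r2:1,r3:Add3
cycle 7: CDB Add2=0; issue SUB r2<-Add2 // r0:Add1,r1:1,r2:Add2,r3:Add3
cycle 8: stall // r0:Add1,r1:1,r2:Add2,r3:Add3
cycle 9: CDB Add1=-2; issue SUB r1<-Add1 // r0:-2,r1:Add1,r2:Add2,r3:Add3
cycle 10: CDB Add3=-1; issue ADD r1<-Add3 // r0:-2,r1:Add3,r2:Add2,r3:-1
cycle 11: stall // r0:-2,r1:Add3,r2:Add2,r3:-1
cycle 12: CDB Add1=3; issue SUB r1<-Add1 // r0:-2,r1:Add1,r2:Add2,r3:-1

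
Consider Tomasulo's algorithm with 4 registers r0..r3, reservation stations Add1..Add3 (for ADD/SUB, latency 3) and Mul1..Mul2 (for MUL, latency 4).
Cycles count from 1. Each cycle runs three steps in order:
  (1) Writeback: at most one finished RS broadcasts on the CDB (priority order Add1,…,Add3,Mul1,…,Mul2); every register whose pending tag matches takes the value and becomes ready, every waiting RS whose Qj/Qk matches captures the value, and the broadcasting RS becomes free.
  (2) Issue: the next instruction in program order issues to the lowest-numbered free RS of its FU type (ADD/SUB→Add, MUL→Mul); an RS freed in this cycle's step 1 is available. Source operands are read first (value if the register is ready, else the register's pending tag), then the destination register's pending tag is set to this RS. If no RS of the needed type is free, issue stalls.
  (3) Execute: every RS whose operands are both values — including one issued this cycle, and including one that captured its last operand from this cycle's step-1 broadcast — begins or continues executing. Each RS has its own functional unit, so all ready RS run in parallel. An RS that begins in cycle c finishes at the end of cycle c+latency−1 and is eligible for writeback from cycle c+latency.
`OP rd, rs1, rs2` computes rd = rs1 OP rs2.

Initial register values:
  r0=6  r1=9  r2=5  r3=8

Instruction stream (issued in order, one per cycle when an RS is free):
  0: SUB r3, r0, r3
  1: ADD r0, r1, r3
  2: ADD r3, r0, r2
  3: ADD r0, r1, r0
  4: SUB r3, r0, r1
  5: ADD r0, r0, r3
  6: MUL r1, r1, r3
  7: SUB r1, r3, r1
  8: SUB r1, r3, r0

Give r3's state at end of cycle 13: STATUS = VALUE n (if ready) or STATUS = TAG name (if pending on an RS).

STATUS = VALUE 7

  c1: issue SUB r3<-Add1  regs: r0:6,r1:9,r2:5,r3:Add1
  c2: issue ADD r0<-Add2  regs: r0:Add2,r1:9,r2:5,r3:Add1
  c3: issue ADD r3<-Add3  regs: r0:Add2,r1:9,r2:5,r3:Add3
  c4: CDB Add1=-2; issue ADD r0<-Add1  regs: r0:Add1,r1:9,r2:5,r3:Add3
  c5: stall  regs: r0:Add1,r1:9,r2:5,r3:Add3
  c6: stall  regs: r0:Add1,r1:9,r2:5,r3:Add3
  c7: CDB Add2=7; issue SUB r3<-Add2  regs: r0:Add1,r1:9,r2:5,r3:Add2
  c8: stall  regs: r0:Add1,r1:9,r2:5,r3:Add2
  c9: stall  regs: r0:Add1,r1:9,r2:5,r3:Add2
  c10: CDB Add1=16; issue ADD r0<-Add1  regs: r0:Add1,r1:9,r2:5,r3:Add2
  c11: CDB Add3=12; issue MUL r1<-Mul1  regs: r0:Add1,r1:Mul1,r2:5,r3:Add2
  c12: issue SUB r1<-Add3  regs: r0:Add1,r1:Add3,r2:5,r3:Add2
  c13: CDB Add2=7; issue SUB r1<-Add2  regs: r0:Add1,r1:Add2,r2:5,r3:7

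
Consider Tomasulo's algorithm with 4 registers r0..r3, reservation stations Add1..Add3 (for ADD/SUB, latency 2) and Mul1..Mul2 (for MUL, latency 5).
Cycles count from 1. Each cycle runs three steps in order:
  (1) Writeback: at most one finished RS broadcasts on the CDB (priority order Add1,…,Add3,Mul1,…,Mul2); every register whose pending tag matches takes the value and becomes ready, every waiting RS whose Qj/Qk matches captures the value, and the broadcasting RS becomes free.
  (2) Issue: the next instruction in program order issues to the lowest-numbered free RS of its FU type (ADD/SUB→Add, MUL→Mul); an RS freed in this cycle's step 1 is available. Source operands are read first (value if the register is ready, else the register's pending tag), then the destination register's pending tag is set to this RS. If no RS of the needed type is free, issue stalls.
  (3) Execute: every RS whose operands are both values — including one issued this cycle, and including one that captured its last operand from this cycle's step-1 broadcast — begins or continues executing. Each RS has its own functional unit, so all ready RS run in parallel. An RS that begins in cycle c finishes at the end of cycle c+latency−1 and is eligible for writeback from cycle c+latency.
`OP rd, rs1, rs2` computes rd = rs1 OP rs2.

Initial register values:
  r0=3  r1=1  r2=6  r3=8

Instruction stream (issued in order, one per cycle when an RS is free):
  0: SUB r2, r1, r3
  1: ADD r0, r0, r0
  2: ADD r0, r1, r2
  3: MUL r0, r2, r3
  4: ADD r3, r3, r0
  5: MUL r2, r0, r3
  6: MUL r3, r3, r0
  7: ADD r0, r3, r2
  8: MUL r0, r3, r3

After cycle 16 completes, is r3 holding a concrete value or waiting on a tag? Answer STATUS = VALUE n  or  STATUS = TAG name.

STATUS = VALUE 2688

  c1: issue SUB r2<-Add1  regs: r0:3,r1:1,r2:Add1,r3:8
  c2: issue ADD r0<-Add2  regs: r0:Add2,r1:1,r2:Add1,r3:8
  c3: CDB Add1=-7; issue ADD r0<-Add1  regs: r0:Add1,r1:1,r2:-7,r3:8
  c4: CDB Add2=6; issue MUL r0<-Mul1  regs: r0:Mul1,r1:1,r2:-7,r3:8
  c5: CDB Add1=-6; issue ADD r3<-Add1  regs: r0:Mul1,r1:1,r2:-7,r3:Add1
  c6: issue MUL r2<-Mul2  regs: r0:Mul1,r1:1,r2:Mul2,r3:Add1
  c7: stall  regs: r0:Mul1,r1:1,r2:Mul2,r3:Add1
  c8: stall  regs: r0:Mul1,r1:1,r2:Mul2,r3:Add1
  c9: CDB Mul1=-56; issue MUL r3<-Mul1  regs: r0:-56,r1:1,r2:Mul2,r3:Mul1
  c10: issue ADD r0<-Add2  regs: r0:Add2,r1:1,r2:Mul2,r3:Mul1
  c11: CDB Add1=-48; stall  regs: r0:Add2,r1:1,r2:Mul2,r3:Mul1
  c12: stall  regs: r0:Add2,r1:1,r2:Mul2,r3:Mul1
  c13: stall  regs: r0:Add2,r1:1,r2:Mul2,r3:Mul1
  c14: stall  regs: r0:Add2,r1:1,r2:Mul2,r3:Mul1
  c15: stall  regs: r0:Add2,r1:1,r2:Mul2,r3:Mul1
  c16: CDB Mul1=2688; issue MUL r0<-Mul1  regs: r0:Mul1,r1:1,r2:Mul2,r3:2688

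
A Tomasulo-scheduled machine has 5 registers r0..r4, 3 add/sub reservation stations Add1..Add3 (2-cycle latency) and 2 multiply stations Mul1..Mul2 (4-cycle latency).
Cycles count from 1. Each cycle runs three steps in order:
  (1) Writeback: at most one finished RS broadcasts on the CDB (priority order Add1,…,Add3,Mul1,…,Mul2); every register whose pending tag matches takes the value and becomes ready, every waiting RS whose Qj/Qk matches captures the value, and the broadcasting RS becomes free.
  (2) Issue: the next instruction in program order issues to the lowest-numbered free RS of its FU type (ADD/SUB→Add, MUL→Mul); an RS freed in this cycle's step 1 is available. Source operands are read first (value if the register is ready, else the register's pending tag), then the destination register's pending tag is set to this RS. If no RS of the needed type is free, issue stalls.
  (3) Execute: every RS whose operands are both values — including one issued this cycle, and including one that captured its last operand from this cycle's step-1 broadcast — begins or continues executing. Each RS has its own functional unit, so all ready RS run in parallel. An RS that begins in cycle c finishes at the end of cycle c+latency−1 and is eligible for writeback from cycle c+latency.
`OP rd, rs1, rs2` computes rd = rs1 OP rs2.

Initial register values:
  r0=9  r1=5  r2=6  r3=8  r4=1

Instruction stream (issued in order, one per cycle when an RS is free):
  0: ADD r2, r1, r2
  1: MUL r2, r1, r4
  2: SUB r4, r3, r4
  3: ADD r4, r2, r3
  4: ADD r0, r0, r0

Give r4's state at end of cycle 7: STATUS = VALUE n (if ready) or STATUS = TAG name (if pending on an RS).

  c1: issue ADD r2<-Add1  regs: r0:9,r1:5,r2:Add1,r3:8,r4:1
  c2: issue MUL r2<-Mul1  regs: r0:9,r1:5,r2:Mul1,r3:8,r4:1
  c3: CDB Add1=11; issue SUB r4<-Add1  regs: r0:9,r1:5,r2:Mul1,r3:8,r4:Add1
  c4: issue ADD r4<-Add2  regs: r0:9,r1:5,r2:Mul1,r3:8,r4:Add2
  c5: CDB Add1=7; issue ADD r0<-Add1  regs: r0:Add1,r1:5,r2:Mul1,r3:8,r4:Add2
  c6: CDB Mul1=5  regs: r0:Add1,r1:5,r2:5,r3:8,r4:Add2
  c7: CDB Add1=18  regs: r0:18,r1:5,r2:5,r3:8,r4:Add2

STATUS = TAG Add2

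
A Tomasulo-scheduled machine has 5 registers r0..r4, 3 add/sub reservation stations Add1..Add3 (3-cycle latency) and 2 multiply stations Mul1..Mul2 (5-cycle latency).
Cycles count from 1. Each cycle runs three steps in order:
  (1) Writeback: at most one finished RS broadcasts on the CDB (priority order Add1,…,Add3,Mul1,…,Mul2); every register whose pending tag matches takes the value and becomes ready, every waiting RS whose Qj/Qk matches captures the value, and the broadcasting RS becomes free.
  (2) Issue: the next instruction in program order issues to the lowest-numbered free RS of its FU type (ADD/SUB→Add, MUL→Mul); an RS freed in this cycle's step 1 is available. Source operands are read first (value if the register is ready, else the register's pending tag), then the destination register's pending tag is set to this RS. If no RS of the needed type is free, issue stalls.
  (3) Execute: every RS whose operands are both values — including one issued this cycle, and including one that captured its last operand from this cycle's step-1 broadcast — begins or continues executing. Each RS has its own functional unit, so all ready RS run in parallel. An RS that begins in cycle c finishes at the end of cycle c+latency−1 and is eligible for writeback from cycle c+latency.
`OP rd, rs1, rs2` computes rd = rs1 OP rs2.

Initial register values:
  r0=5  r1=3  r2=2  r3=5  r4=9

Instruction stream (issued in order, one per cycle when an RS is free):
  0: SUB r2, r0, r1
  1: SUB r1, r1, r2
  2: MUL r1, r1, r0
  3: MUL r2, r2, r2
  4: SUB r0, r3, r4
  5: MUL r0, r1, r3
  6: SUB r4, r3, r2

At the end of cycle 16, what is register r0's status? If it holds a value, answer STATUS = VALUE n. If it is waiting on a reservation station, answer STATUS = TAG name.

STATUS = TAG Mul2

  c1: issue SUB r2<-Add1  regs: r0:5,r1:3,r2:Add1,r3:5,r4:9
  c2: issue SUB r1<-Add2  regs: r0:5,r1:Add2,r2:Add1,r3:5,r4:9
  c3: issue MUL r1<-Mul1  regs: r0:5,r1:Mul1,r2:Add1,r3:5,r4:9
  c4: CDB Add1=2; issue MUL r2<-Mul2  regs: r0:5,r1:Mul1,r2:Mul2,r3:5,r4:9
  c5: issue SUB r0<-Add1  regs: r0:Add1,r1:Mul1,r2:Mul2,r3:5,r4:9
  c6: stall  regs: r0:Add1,r1:Mul1,r2:Mul2,r3:5,r4:9
  c7: CDB Add2=1; stall  regs: r0:Add1,r1:Mul1,r2:Mul2,r3:5,r4:9
  c8: CDB Add1=-4; stall  regs: r0:-4,r1:Mul1,r2:Mul2,r3:5,r4:9
  c9: CDB Mul2=4; issue MUL r0<-Mul2  regs: r0:Mul2,r1:Mul1,r2:4,r3:5,r4:9
  c10: issue SUB r4<-Add1  regs: r0:Mul2,r1:Mul1,r2:4,r3:5,r4:Add1
  c11: -  regs: r0:Mul2,r1:Mul1,r2:4,r3:5,r4:Add1
  c12: CDB Mul1=5  regs: r0:Mul2,r1:5,r2:4,r3:5,r4:Add1
  c13: CDB Add1=1  regs: r0:Mul2,r1:5,r2:4,r3:5,r4:1
  c14: -  regs: r0:Mul2,r1:5,r2:4,r3:5,r4:1
  c15: -  regs: r0:Mul2,r1:5,r2:4,r3:5,r4:1
  c16: -  regs: r0:Mul2,r1:5,r2:4,r3:5,r4:1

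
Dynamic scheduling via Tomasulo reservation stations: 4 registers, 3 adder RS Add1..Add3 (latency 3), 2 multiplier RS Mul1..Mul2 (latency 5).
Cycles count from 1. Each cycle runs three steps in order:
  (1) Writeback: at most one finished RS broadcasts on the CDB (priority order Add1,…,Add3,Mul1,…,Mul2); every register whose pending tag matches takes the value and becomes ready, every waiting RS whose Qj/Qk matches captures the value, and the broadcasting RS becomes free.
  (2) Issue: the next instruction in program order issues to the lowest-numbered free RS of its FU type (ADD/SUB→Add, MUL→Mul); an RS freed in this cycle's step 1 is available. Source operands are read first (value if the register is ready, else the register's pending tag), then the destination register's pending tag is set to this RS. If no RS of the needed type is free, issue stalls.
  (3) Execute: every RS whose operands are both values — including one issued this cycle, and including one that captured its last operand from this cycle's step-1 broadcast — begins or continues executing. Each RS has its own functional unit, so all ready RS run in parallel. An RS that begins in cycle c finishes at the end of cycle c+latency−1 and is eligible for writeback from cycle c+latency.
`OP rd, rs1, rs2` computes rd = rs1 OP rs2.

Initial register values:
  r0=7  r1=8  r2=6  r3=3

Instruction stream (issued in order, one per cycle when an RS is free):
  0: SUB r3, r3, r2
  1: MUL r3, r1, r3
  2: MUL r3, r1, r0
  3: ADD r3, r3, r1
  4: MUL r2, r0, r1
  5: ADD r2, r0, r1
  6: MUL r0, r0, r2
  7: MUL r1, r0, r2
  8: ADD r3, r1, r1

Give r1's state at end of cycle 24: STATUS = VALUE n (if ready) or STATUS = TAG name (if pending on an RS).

cycle 1: issue SUB r3<-Add1 // r0:7,r1:8,r2:6,r3:Add1
cycle 2: issue MUL r3<-Mul1 // r0:7,r1:8,r2:6,r3:Mul1
cycle 3: issue MUL r3<-Mul2 // r0:7,r1:8,r2:6,r3:Mul2
cycle 4: CDB Add1=-3; issue ADD r3<-Add1 // r0:7,r1:8,r2:6,r3:Add1
cycle 5: stall // r0:7,r1:8,r2:6,r3:Add1
cycle 6: stall // r0:7,r1:8,r2:6,r3:Add1
cycle 7: stall // r0:7,r1:8,r2:6,r3:Add1
cycle 8: CDB Mul2=56; issue MUL r2<-Mul2 // r0:7,r1:8,r2:Mul2,r3:Add1
cycle 9: CDB Mul1=-24; issue ADD r2<-Add2 // r0:7,r1:8,r2:Add2,r3:Add1
cycle 10: issue MUL r0<-Mul1 // r0:Mul1,r1:8,r2:Add2,r3:Add1
cycle 11: CDB Add1=64; stall // r0:Mul1,r1:8,r2:Add2,r3:64
cycle 12: CDB Add2=15; stall // r0:Mul1,r1:8,r2:15,r3:64
cycle 13: CDB Mul2=56; issue MUL r1<-Mul2 // r0:Mul1,r1:Mul2,r2:15,r3:64
cycle 14: issue ADD r3<-Add1 // r0:Mul1,r1:Mul2,r2:15,r3:Add1
cycle 15: - // r0:Mul1,r1:Mul2,r2:15,r3:Add1
cycle 16: - // r0:Mul1,r1:Mul2,r2:15,r3:Add1
cycle 17: CDB Mul1=105 // r0:105,r1:Mul2,r2:15,r3:Add1
cycle 18: - // r0:105,r1:Mul2,r2:15,r3:Add1
cycle 19: - // r0:105,r1:Mul2,r2:15,r3:Add1
cycle 20: - // r0:105,r1:Mul2,r2:15,r3:Add1
cycle 21: - // r0:105,r1:Mul2,r2:15,r3:Add1
cycle 22: CDB Mul2=1575 // r0:105,r1:1575,r2:15,r3:Add1
cycle 23: - // r0:105,r1:1575,r2:15,r3:Add1
cycle 24: - // r0:105,r1:1575,r2:15,r3:Add1

STATUS = VALUE 1575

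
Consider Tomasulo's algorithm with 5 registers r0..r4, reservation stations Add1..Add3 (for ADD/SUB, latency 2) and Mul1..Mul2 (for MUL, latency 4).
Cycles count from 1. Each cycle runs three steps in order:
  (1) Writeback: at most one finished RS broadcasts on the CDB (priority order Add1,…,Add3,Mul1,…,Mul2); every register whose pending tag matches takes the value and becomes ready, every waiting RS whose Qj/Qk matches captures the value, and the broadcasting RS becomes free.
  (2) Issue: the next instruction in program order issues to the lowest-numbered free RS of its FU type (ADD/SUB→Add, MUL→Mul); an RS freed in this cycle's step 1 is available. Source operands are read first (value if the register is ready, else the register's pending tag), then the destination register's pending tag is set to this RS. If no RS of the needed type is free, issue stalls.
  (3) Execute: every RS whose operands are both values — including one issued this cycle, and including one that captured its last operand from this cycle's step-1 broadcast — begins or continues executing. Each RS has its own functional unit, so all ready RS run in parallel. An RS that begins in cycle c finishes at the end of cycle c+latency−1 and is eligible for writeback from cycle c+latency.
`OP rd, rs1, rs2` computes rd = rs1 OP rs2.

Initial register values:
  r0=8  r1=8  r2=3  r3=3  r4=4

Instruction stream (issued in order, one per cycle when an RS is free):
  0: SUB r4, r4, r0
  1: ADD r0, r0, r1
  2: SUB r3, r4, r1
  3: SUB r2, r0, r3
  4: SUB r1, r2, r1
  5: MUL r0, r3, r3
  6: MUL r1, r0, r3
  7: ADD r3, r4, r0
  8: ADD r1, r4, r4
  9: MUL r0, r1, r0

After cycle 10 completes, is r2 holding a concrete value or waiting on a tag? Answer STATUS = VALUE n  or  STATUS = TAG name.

STATUS = VALUE 28

cycle 1: issue SUB r4<-Add1 // r0:8,r1:8,r2:3,r3:3,r4:Add1
cycle 2: issue ADD r0<-Add2 // r0:Add2,r1:8,r2:3,r3:3,r4:Add1
cycle 3: CDB Add1=-4; issue SUB r3<-Add1 // r0:Add2,r1:8,r2:3,r3:Add1,r4:-4
cycle 4: CDB Add2=16; issue SUB r2<-Add2 // r0:16,r1:8,r2:Add2,r3:Add1,r4:-4
cycle 5: CDB Add1=-12; issue SUB r1<-Add1 // r0:16,r1:Add1,r2:Add2,r3:-12,r4:-4
cycle 6: issue MUL r0<-Mul1 // r0:Mul1,r1:Add1,r2:Add2,r3:-12,r4:-4
cycle 7: CDB Add2=28; issue MUL r1<-Mul2 // r0:Mul1,r1:Mul2,r2:28,r3:-12,r4:-4
cycle 8: issue ADD r3<-Add2 // r0:Mul1,r1:Mul2,r2:28,r3:Add2,r4:-4
cycle 9: CDB Add1=20; issue ADD r1<-Add1 // r0:Mul1,r1:Add1,r2:28,r3:Add2,r4:-4
cycle 10: CDB Mul1=144; issue MUL r0<-Mul1 // r0:Mul1,r1:Add1,r2:28,r3:Add2,r4:-4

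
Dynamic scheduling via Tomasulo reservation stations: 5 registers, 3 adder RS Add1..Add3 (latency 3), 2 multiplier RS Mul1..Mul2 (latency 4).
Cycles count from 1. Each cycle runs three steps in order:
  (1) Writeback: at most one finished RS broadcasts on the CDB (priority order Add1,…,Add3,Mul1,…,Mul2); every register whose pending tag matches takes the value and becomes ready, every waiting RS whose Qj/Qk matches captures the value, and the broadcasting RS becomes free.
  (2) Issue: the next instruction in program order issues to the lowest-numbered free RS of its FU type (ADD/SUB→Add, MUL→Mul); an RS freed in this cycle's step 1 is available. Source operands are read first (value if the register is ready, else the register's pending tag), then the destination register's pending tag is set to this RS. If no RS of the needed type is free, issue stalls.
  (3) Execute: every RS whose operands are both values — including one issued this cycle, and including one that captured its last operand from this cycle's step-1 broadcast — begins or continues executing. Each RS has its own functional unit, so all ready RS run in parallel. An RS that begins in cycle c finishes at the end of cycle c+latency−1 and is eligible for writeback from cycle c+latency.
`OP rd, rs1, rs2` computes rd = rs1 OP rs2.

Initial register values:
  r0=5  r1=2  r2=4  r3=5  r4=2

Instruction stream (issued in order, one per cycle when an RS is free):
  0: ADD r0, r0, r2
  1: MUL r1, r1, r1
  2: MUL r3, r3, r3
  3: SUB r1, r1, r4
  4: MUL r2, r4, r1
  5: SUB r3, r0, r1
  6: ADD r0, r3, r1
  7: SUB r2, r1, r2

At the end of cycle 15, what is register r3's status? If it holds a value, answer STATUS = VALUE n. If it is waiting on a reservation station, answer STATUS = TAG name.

STATUS = VALUE 7

cycle 1: issue ADD r0<-Add1 // r0:Add1,r1:2,r2:4,r3:5,r4:2
cycle 2: issue MUL r1<-Mul1 // r0:Add1,r1:Mul1,r2:4,r3:5,r4:2
cycle 3: issue MUL r3<-Mul2 // r0:Add1,r1:Mul1,r2:4,r3:Mul2,r4:2
cycle 4: CDB Add1=9; issue SUB r1<-Add1 // r0:9,r1:Add1,r2:4,r3:Mul2,r4:2
cycle 5: stall // r0:9,r1:Add1,r2:4,r3:Mul2,r4:2
cycle 6: CDB Mul1=4; issue MUL r2<-Mul1 // r0:9,r1:Add1,r2:Mul1,r3:Mul2,r4:2
cycle 7: CDB Mul2=25; issue SUB r3<-Add2 // r0:9,r1:Add1,r2:Mul1,r3:Add2,r4:2
cycle 8: issue ADD r0<-Add3 // r0:Add3,r1:Add1,r2:Mul1,r3:Add2,r4:2
cycle 9: CDB Add1=2; issue SUB r2<-Add1 // r0:Add3,r1:2,r2:Add1,r3:Add2,r4:2
cycle 10: - // r0:Add3,r1:2,r2:Add1,r3:Add2,r4:2
cycle 11: - // r0:Add3,r1:2,r2:Add1,r3:Add2,r4:2
cycle 12: CDB Add2=7 // r0:Add3,r1:2,r2:Add1,r3:7,r4:2
cycle 13: CDB Mul1=4 // r0:Add3,r1:2,r2:Add1,r3:7,r4:2
cycle 14: - // r0:Add3,r1:2,r2:Add1,r3:7,r4:2
cycle 15: CDB Add3=9 // r0:9,r1:2,r2:Add1,r3:7,r4:2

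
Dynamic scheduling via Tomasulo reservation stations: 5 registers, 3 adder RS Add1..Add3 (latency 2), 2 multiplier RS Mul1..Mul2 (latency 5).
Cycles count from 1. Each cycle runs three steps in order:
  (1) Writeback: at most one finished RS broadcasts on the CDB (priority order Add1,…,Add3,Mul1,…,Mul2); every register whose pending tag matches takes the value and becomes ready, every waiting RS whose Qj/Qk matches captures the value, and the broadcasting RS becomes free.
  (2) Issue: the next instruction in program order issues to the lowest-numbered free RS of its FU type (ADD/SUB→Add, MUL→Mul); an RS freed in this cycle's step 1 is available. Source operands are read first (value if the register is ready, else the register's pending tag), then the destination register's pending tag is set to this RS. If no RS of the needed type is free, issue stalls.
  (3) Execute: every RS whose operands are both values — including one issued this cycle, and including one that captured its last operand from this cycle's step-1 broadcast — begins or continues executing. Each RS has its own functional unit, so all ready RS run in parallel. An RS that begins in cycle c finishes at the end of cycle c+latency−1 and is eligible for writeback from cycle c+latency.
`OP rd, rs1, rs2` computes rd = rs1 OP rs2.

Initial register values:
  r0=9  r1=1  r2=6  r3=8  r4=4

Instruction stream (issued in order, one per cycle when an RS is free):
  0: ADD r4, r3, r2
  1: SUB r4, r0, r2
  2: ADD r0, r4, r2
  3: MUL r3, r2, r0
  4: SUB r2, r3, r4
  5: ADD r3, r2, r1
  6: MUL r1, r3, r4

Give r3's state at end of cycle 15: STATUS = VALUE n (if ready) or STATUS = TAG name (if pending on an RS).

cycle 1: issue ADD r4<-Add1 // r0:9,r1:1,r2:6,r3:8,r4:Add1
cycle 2: issue SUB r4<-Add2 // r0:9,r1:1,r2:6,r3:8,r4:Add2
cycle 3: CDB Add1=14; issue ADD r0<-Add1 // r0:Add1,r1:1,r2:6,r3:8,r4:Add2
cycle 4: CDB Add2=3; issue MUL r3<-Mul1 // r0:Add1,r1:1,r2:6,r3:Mul1,r4:3
cycle 5: issue SUB r2<-Add2 // r0:Add1,r1:1,r2:Add2,r3:Mul1,r4:3
cycle 6: CDB Add1=9; issue ADD r3<-Add1 // r0:9,r1:1,r2:Add2,r3:Add1,r4:3
cycle 7: issue MUL r1<-Mul2 // r0:9,r1:Mul2,r2:Add2,r3:Add1,r4:3
cycle 8: - // r0:9,r1:Mul2,r2:Add2,r3:Add1,r4:3
cycle 9: - // r0:9,r1:Mul2,r2:Add2,r3:Add1,r4:3
cycle 10: - // r0:9,r1:Mul2,r2:Add2,r3:Add1,r4:3
cycle 11: CDB Mul1=54 // r0:9,r1:Mul2,r2:Add2,r3:Add1,r4:3
cycle 12: - // r0:9,r1:Mul2,r2:Add2,r3:Add1,r4:3
cycle 13: CDB Add2=51 // r0:9,r1:Mul2,r2:51,r3:Add1,r4:3
cycle 14: - // r0:9,r1:Mul2,r2:51,r3:Add1,r4:3
cycle 15: CDB Add1=52 // r0:9,r1:Mul2,r2:51,r3:52,r4:3

STATUS = VALUE 52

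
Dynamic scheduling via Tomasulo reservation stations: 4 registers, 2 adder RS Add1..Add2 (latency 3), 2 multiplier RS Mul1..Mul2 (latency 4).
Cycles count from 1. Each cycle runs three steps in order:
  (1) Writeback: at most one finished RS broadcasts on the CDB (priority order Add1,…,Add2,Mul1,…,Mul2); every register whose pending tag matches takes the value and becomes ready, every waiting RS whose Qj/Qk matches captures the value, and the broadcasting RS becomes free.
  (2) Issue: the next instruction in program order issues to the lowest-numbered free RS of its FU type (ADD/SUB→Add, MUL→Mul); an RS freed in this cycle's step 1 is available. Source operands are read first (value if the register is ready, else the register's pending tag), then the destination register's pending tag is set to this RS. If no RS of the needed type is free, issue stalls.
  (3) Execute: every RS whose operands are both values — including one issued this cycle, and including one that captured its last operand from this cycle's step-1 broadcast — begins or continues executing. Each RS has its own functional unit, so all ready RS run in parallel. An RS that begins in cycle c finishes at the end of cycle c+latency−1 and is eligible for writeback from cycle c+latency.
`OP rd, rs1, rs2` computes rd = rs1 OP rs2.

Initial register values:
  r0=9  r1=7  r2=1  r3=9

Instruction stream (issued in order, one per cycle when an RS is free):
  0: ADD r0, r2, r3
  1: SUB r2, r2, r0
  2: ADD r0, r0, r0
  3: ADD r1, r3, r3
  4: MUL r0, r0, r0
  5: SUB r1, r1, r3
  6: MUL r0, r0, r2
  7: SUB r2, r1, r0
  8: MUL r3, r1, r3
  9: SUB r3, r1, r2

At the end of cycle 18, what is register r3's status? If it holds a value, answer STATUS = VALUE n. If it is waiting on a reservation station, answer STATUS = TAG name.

STATUS = TAG Add2

cycle 1: issue ADD r0<-Add1 // r0:Add1,r1:7,r2:1,r3:9
cycle 2: issue SUB r2<-Add2 // r0:Add1,r1:7,r2:Add2,r3:9
cycle 3: stall // r0:Add1,r1:7,r2:Add2,r3:9
cycle 4: CDB Add1=10; issue ADD r0<-Add1 // r0:Add1,r1:7,r2:Add2,r3:9
cycle 5: stall // r0:Add1,r1:7,r2:Add2,r3:9
cycle 6: stall // r0:Add1,r1:7,r2:Add2,r3:9
cycle 7: CDB Add1=20; issue ADD r1<-Add1 // r0:20,r1:Add1,r2:Add2,r3:9
cycle 8: CDB Add2=-9; issue MUL r0<-Mul1 // r0:Mul1,r1:Add1,r2:-9,r3:9
cycle 9: issue SUB r1<-Add2 // r0:Mul1,r1:Add2,r2:-9,r3:9
cycle 10: CDB Add1=18; issue MUL r0<-Mul2 // r0:Mul2,r1:Add2,r2:-9,r3:9
cycle 11: issue SUB r2<-Add1 // r0:Mul2,r1:Add2,r2:Add1,r3:9
cycle 12: CDB Mul1=400; issue MUL r3<-Mul1 // r0:Mul2,r1:Add2,r2:Add1,r3:Mul1
cycle 13: CDB Add2=9; issue SUB r3<-Add2 // r0:Mul2,r1:9,r2:Add1,r3:Add2
cycle 14: - // r0:Mul2,r1:9,r2:Add1,r3:Add2
cycle 15: - // r0:Mul2,r1:9,r2:Add1,r3:Add2
cycle 16: CDB Mul2=-3600 // r0:-3600,r1:9,r2:Add1,r3:Add2
cycle 17: CDB Mul1=81 // r0:-3600,r1:9,r2:Add1,r3:Add2
cycle 18: - // r0:-3600,r1:9,r2:Add1,r3:Add2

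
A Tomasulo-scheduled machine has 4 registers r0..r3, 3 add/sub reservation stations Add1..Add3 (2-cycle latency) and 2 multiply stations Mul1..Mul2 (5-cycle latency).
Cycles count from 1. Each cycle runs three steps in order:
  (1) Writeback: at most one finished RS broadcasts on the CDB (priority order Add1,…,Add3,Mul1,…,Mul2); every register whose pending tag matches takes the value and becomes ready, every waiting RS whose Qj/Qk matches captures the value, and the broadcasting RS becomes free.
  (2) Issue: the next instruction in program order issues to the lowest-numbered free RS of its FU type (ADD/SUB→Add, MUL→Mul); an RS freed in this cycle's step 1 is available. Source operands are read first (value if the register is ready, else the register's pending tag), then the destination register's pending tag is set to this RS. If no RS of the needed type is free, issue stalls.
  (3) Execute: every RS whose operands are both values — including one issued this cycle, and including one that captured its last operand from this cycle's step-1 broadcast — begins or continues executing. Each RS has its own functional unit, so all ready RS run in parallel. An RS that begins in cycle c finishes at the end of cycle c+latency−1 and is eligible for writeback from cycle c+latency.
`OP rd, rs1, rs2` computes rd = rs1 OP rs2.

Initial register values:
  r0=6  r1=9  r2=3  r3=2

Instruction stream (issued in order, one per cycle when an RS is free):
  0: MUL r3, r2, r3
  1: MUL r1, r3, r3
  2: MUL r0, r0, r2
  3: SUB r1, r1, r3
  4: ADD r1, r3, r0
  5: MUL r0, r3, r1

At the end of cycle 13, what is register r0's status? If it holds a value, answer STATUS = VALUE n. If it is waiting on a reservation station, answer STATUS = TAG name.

STATUS = TAG Mul1

cycle 1: issue MUL r3<-Mul1 // r0:6,r1:9,r2:3,r3:Mul1
cycle 2: issue MUL r1<-Mul2 // r0:6,r1:Mul2,r2:3,r3:Mul1
cycle 3: stall // r0:6,r1:Mul2,r2:3,r3:Mul1
cycle 4: stall // r0:6,r1:Mul2,r2:3,r3:Mul1
cycle 5: stall // r0:6,r1:Mul2,r2:3,r3:Mul1
cycle 6: CDB Mul1=6; issue MUL r0<-Mul1 // r0:Mul1,r1:Mul2,r2:3,r3:6
cycle 7: issue SUB r1<-Add1 // r0:Mul1,r1:Add1,r2:3,r3:6
cycle 8: issue ADD r1<-Add2 // r0:Mul1,r1:Add2,r2:3,r3:6
cycle 9: stall // r0:Mul1,r1:Add2,r2:3,r3:6
cycle 10: stall // r0:Mul1,r1:Add2,r2:3,r3:6
cycle 11: CDB Mul1=18; issue MUL r0<-Mul1 // r0:Mul1,r1:Add2,r2:3,r3:6
cycle 12: CDB Mul2=36 // r0:Mul1,r1:Add2,r2:3,r3:6
cycle 13: CDB Add2=24 // r0:Mul1,r1:24,r2:3,r3:6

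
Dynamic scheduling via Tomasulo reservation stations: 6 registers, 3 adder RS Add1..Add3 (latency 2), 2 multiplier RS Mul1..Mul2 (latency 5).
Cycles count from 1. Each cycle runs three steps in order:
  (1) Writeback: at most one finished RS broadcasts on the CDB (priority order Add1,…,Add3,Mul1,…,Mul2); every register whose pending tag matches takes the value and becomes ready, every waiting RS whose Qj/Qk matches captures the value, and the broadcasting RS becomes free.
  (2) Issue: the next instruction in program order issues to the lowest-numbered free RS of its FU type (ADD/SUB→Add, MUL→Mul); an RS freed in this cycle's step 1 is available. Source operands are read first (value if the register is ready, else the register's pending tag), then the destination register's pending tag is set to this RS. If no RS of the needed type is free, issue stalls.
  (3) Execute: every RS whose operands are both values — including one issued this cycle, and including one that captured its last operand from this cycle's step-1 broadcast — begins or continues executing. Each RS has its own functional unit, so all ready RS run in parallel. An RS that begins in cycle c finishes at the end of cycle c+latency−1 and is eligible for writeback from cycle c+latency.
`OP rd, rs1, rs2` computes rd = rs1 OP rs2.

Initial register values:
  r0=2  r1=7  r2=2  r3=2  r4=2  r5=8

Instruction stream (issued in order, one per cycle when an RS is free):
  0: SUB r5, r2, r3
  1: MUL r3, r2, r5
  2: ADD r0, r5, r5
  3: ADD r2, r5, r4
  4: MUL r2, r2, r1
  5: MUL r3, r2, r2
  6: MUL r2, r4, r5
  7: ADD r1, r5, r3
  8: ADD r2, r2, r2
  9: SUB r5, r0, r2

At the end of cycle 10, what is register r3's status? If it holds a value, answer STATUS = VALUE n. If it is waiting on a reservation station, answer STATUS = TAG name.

STATUS = TAG Mul1

  c1: issue SUB r5<-Add1  regs: r0:2,r1:7,r2:2,r3:2,r4:2,r5:Add1
  c2: issue MUL r3<-Mul1  regs: r0:2,r1:7,r2:2,r3:Mul1,r4:2,r5:Add1
  c3: CDB Add1=0; issue ADD r0<-Add1  regs: r0:Add1,r1:7,r2:2,r3:Mul1,r4:2,r5:0
  c4: issue ADD r2<-Add2  regs: r0:Add1,r1:7,r2:Add2,r3:Mul1,r4:2,r5:0
  c5: CDB Add1=0; issue MUL r2<-Mul2  regs: r0:0,r1:7,r2:Mul2,r3:Mul1,r4:2,r5:0
  c6: CDB Add2=2; stall  regs: r0:0,r1:7,r2:Mul2,r3:Mul1,r4:2,r5:0
  c7: stall  regs: r0:0,r1:7,r2:Mul2,r3:Mul1,r4:2,r5:0
  c8: CDB Mul1=0; issue MUL r3<-Mul1  regs: r0:0,r1:7,r2:Mul2,r3:Mul1,r4:2,r5:0
  c9: stall  regs: r0:0,r1:7,r2:Mul2,r3:Mul1,r4:2,r5:0
  c10: stall  regs: r0:0,r1:7,r2:Mul2,r3:Mul1,r4:2,r5:0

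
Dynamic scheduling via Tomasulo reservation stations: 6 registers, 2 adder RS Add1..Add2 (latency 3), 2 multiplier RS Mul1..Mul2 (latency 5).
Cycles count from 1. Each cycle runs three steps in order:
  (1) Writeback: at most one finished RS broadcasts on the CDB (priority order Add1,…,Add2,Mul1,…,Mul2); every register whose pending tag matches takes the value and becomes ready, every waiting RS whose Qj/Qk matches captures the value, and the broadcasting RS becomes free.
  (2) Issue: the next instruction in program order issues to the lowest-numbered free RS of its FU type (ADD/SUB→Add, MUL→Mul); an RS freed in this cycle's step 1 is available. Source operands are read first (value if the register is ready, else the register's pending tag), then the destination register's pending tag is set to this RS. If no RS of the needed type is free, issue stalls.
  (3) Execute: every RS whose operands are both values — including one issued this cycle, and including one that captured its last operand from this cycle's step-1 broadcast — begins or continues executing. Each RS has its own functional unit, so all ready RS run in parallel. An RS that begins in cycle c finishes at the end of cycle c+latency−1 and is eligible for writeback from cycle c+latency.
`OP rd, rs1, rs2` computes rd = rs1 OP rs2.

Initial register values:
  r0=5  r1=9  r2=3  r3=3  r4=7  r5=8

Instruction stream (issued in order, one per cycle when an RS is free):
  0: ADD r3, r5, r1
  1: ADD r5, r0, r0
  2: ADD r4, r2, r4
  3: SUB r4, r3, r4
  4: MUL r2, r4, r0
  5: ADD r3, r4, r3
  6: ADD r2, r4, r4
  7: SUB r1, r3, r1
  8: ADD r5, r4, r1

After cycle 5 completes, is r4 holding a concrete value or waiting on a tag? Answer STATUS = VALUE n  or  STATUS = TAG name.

cycle 1: issue ADD r3<-Add1 // r0:5,r1:9,r2:3,r3:Add1,r4:7,r5:8
cycle 2: issue ADD r5<-Add2 // r0:5,r1:9,r2:3,r3:Add1,r4:7,r5:Add2
cycle 3: stall // r0:5,r1:9,r2:3,r3:Add1,r4:7,r5:Add2
cycle 4: CDB Add1=17; issue ADD r4<-Add1 // r0:5,r1:9,r2:3,r3:17,r4:Add1,r5:Add2
cycle 5: CDB Add2=10; issue SUB r4<-Add2 // r0:5,r1:9,r2:3,r3:17,r4:Add2,r5:10

STATUS = TAG Add2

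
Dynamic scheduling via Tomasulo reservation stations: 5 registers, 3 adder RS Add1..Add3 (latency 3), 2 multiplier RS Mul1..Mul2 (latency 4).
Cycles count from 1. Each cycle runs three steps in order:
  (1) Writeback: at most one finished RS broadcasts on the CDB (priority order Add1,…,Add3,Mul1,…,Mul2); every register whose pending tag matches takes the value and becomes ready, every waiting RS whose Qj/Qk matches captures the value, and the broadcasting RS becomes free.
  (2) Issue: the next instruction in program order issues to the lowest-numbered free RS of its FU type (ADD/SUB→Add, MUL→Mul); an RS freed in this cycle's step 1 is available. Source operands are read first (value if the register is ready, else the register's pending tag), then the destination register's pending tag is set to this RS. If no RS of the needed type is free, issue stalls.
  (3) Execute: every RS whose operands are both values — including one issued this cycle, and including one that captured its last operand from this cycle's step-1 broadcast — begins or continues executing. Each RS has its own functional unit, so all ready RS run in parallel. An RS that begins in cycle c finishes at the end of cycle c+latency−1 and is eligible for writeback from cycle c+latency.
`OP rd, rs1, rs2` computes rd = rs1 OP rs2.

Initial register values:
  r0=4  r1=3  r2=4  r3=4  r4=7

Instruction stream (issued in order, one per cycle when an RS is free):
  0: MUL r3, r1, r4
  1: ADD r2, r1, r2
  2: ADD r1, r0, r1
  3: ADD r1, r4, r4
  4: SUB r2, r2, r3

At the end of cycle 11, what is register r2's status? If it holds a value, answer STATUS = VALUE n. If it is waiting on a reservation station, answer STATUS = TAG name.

STATUS = VALUE -14

c1: issue MUL r3<-Mul1 | r0:4,r1:3,r2:4,r3:Mul1,r4:7
c2: issue ADD r2<-Add1 | r0:4,r1:3,r2:Add1,r3:Mul1,r4:7
c3: issue ADD r1<-Add2 | r0:4,r1:Add2,r2:Add1,r3:Mul1,r4:7
c4: issue ADD r1<-Add3 | r0:4,r1:Add3,r2:Add1,r3:Mul1,r4:7
c5: CDB Add1=7; issue SUB r2<-Add1 | r0:4,r1:Add3,r2:Add1,r3:Mul1,r4:7
c6: CDB Add2=7 | r0:4,r1:Add3,r2:Add1,r3:Mul1,r4:7
c7: CDB Add3=14 | r0:4,r1:14,r2:Add1,r3:Mul1,r4:7
c8: CDB Mul1=21 | r0:4,r1:14,r2:Add1,r3:21,r4:7
c9: - | r0:4,r1:14,r2:Add1,r3:21,r4:7
c10: - | r0:4,r1:14,r2:Add1,r3:21,r4:7
c11: CDB Add1=-14 | r0:4,r1:14,r2:-14,r3:21,r4:7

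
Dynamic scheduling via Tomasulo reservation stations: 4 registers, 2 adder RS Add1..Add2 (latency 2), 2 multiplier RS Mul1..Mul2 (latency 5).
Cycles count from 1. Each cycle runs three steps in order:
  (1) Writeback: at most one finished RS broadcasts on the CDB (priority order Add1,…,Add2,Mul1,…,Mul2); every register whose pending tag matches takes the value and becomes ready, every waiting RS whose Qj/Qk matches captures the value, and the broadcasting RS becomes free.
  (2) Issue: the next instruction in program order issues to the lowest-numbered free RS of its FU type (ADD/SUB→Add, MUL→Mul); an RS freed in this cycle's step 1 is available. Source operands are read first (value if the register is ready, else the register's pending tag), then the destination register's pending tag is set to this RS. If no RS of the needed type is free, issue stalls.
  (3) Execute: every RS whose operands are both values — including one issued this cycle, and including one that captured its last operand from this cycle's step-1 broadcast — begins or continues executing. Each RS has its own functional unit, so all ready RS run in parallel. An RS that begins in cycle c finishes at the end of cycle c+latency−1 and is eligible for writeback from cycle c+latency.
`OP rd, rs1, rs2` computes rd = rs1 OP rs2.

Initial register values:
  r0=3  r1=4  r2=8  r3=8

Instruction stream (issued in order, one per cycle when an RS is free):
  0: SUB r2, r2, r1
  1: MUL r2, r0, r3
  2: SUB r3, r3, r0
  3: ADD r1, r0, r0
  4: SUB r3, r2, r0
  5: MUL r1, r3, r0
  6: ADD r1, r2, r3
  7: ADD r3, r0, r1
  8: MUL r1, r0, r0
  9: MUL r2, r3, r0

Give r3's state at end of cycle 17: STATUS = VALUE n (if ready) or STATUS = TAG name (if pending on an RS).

STATUS = VALUE 48

c1: issue SUB r2<-Add1 | r0:3,r1:4,r2:Add1,r3:8
c2: issue MUL r2<-Mul1 | r0:3,r1:4,r2:Mul1,r3:8
c3: CDB Add1=4; issue SUB r3<-Add1 | r0:3,r1:4,r2:Mul1,r3:Add1
c4: issue ADD r1<-Add2 | r0:3,r1:Add2,r2:Mul1,r3:Add1
c5: CDB Add1=5; issue SUB r3<-Add1 | r0:3,r1:Add2,r2:Mul1,r3:Add1
c6: CDB Add2=6; issue MUL r1<-Mul2 | r0:3,r1:Mul2,r2:Mul1,r3:Add1
c7: CDB Mul1=24; issue ADD r1<-Add2 | r0:3,r1:Add2,r2:24,r3:Add1
c8: stall | r0:3,r1:Add2,r2:24,r3:Add1
c9: CDB Add1=21; issue ADD r3<-Add1 | r0:3,r1:Add2,r2:24,r3:Add1
c10: issue MUL r1<-Mul1 | r0:3,r1:Mul1,r2:24,r3:Add1
c11: CDB Add2=45; stall | r0:3,r1:Mul1,r2:24,r3:Add1
c12: stall | r0:3,r1:Mul1,r2:24,r3:Add1
c13: CDB Add1=48; stall | r0:3,r1:Mul1,r2:24,r3:48
c14: CDB Mul2=63; issue MUL r2<-Mul2 | r0:3,r1:Mul1,r2:Mul2,r3:48
c15: CDB Mul1=9 | r0:3,r1:9,r2:Mul2,r3:48
c16: - | r0:3,r1:9,r2:Mul2,r3:48
c17: - | r0:3,r1:9,r2:Mul2,r3:48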